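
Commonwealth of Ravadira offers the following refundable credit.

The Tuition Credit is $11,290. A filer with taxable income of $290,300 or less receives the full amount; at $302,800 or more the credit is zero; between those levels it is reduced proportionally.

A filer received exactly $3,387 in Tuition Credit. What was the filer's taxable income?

$3,387 is 3,387/11,290 of the full $11,290, so 7,903/11,290 of the $12,500 range has been used: income = $290,300 + $12,500 × 7,903/11,290 = $299,050.

$299,050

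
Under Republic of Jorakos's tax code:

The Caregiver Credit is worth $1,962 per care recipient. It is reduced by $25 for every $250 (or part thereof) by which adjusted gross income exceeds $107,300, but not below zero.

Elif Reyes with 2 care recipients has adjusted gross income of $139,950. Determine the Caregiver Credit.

Caregiver Credit: base = 2 × $1,962 = $3,924. income exceeds $107,300 by $32,650, which is 131 full-or-partial $250 increments; reduction = 131 × $25 = $3,275, leaving $649.

$649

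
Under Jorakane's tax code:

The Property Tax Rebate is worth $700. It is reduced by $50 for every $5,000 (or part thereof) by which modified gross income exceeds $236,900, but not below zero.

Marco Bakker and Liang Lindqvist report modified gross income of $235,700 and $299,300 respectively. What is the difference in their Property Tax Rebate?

Marco ($235,700): Property Tax Rebate: $235,700 is at or below the $236,900 threshold, so the full $700 applies.
Liang ($299,300): Property Tax Rebate: income exceeds $236,900 by $62,400, which is 13 full-or-partial $5,000 increments; reduction = 13 × $50 = $650, leaving $50.
Difference: |$700 − $50| = $650.

$650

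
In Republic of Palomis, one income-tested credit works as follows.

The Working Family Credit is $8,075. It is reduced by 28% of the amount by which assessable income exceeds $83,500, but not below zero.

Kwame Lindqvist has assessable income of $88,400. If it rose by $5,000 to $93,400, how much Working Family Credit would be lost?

At $88,400 — 28% of the $4,900 excess over $83,500 is $1,372; credit = $8,075 − $1,372 = $6,703.
At $93,400 — 28% of the $9,900 excess over $83,500 is $2,772; credit = $8,075 − $2,772 = $5,303.
Lost: $6,703 − $5,303 = $1,400.

$1,400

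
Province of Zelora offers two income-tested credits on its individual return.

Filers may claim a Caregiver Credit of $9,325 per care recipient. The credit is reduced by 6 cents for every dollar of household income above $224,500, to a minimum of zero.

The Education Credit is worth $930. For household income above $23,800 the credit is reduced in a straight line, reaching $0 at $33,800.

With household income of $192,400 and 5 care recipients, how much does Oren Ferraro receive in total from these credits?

$46,625

Caregiver Credit: base = 5 × $9,325 = $46,625. $192,400 is at or below the $224,500 threshold, so the full $46,625 applies.
Education Credit: $192,400 is at or above $33,800, so the credit is $0.
Total: $46,625 + $0 = $46,625.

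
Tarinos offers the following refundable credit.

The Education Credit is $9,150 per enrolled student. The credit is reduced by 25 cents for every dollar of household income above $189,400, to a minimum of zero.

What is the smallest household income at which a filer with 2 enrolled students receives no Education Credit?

$262,600

Full credit = 2 × $9,150 = $18,300.
The credit falls by 25% of each dollar above $189,400, so it reaches zero when the excess is $18,300 / 25% = $73,200: income = $189,400 + $73,200 = $262,600.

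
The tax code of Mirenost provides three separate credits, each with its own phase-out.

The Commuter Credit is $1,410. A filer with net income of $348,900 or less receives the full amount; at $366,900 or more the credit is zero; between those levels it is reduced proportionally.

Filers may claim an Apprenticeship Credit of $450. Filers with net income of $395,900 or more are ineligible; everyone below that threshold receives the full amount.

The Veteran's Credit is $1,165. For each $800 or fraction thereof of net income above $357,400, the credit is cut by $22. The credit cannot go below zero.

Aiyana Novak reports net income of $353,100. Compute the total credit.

Commuter Credit: $353,100 is $4,200 into a $18,000 phase-out range, leaving 13,800/18,000 of the credit: $1,410 × 13,800/18,000 = $1,081.
Apprenticeship Credit: $353,100 is below the $395,900 cutoff, so the full $450 applies.
Veteran's Credit: $353,100 is at or below the $357,400 threshold, so the full $1,165 applies.
Total: $1,081 + $450 + $1,165 = $2,696.

$2,696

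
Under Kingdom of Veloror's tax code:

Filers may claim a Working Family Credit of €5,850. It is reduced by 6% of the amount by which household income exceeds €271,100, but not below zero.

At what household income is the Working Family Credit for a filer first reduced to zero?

The credit falls by 6% of each euro above €271,100, so it reaches zero when the excess is €5,850 / 6% = €97,500: income = €271,100 + €97,500 = €368,600.

€368,600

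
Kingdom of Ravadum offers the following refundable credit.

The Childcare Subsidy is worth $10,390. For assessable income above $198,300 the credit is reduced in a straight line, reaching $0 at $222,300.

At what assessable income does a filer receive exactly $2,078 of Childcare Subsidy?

$217,500

$2,078 is 2,078/10,390 of the full $10,390, so 8,312/10,390 of the $24,000 range has been used: income = $198,300 + $24,000 × 8,312/10,390 = $217,500.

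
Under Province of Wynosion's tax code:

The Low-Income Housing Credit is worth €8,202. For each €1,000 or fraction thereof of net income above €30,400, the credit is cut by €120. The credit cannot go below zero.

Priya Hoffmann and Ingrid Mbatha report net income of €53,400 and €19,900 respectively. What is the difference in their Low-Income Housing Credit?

Priya (€53,400): Low-Income Housing Credit: income exceeds €30,400 by €23,000, which is 23 full-or-partial €1,000 increments; reduction = 23 × €120 = €2,760, leaving €5,442.
Ingrid (€19,900): Low-Income Housing Credit: €19,900 is at or below the €30,400 threshold, so the full €8,202 applies.
Difference: |€5,442 − €8,202| = €2,760.

€2,760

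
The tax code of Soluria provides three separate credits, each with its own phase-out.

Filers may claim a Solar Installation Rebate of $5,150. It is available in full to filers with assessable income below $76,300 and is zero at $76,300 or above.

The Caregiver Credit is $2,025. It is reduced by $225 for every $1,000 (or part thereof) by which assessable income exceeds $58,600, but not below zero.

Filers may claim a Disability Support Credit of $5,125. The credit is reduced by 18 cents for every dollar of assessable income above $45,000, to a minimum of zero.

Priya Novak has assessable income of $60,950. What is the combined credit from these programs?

Solar Installation Rebate: $60,950 is below the $76,300 cutoff, so the full $5,150 applies.
Caregiver Credit: income exceeds $58,600 by $2,350, which is 3 full-or-partial $1,000 increments; reduction = 3 × $225 = $675, leaving $1,350.
Disability Support Credit: 18% of the $15,950 excess over $45,000 is $2,871; credit = $5,125 − $2,871 = $2,254.
Total: $5,150 + $1,350 + $2,254 = $8,754.

$8,754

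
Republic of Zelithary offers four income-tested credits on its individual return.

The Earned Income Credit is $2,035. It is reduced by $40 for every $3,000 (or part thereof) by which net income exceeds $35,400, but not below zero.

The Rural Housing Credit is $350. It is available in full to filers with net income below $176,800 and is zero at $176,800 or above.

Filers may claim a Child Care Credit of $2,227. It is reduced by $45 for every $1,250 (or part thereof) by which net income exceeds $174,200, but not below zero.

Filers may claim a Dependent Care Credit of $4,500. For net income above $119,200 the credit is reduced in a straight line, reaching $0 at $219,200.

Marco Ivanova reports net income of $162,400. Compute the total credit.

$5,448

Earned Income Credit: income exceeds $35,400 by $127,000, which is 43 full-or-partial $3,000 increments; reduction = 43 × $40 = $1,720, leaving $315.
Rural Housing Credit: $162,400 is below the $176,800 cutoff, so the full $350 applies.
Child Care Credit: $162,400 is at or below the $174,200 threshold, so the full $2,227 applies.
Dependent Care Credit: $162,400 is $43,200 into a $100,000 phase-out range, leaving 56,800/100,000 of the credit: $4,500 × 56,800/100,000 = $2,556.
Total: $315 + $350 + $2,227 + $2,556 = $5,448.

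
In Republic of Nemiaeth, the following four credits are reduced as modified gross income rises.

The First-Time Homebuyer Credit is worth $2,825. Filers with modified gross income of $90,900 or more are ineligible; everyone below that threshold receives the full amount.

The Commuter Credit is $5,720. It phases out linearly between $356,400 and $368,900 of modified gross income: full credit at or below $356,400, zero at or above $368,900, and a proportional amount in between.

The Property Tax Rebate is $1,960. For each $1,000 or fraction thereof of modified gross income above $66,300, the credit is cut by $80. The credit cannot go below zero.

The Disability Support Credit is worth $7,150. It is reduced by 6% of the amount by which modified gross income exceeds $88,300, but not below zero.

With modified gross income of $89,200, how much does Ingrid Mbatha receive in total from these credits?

$15,761

First-Time Homebuyer Credit: $89,200 is below the $90,900 cutoff, so the full $2,825 applies.
Commuter Credit: $89,200 is at or below the $356,400 threshold, so the full $5,720 applies.
Property Tax Rebate: income exceeds $66,300 by $22,900, which is 23 full-or-partial $1,000 increments; reduction = 23 × $80 = $1,840, leaving $120.
Disability Support Credit: 6% of the $900 excess over $88,300 is $54; credit = $7,150 − $54 = $7,096.
Total: $2,825 + $5,720 + $120 + $7,096 = $15,761.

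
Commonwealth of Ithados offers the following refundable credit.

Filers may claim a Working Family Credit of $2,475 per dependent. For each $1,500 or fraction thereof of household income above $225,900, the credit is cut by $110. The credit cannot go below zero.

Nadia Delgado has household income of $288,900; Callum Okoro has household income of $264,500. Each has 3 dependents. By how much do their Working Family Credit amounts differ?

$1,760

Nadia ($288,900): Working Family Credit: base = 3 × $2,475 = $7,425. income exceeds $225,900 by $63,000, which is 42 full-or-partial $1,500 increments; reduction = 42 × $110 = $4,620, leaving $2,805.
Callum ($264,500): Working Family Credit: base = 3 × $2,475 = $7,425. income exceeds $225,900 by $38,600, which is 26 full-or-partial $1,500 increments; reduction = 26 × $110 = $2,860, leaving $4,565.
Difference: |$2,805 − $4,565| = $1,760.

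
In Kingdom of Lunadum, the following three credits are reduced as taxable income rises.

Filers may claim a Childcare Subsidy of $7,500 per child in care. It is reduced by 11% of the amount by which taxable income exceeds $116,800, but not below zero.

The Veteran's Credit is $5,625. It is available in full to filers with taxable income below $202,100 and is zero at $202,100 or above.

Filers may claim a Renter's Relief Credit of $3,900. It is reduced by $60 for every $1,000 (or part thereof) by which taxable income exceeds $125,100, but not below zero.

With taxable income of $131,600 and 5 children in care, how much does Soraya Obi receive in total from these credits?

$44,977

Childcare Subsidy: base = 5 × $7,500 = $37,500. 11% of the $14,800 excess over $116,800 is $1,628; credit = $37,500 − $1,628 = $35,872.
Veteran's Credit: $131,600 is below the $202,100 cutoff, so the full $5,625 applies.
Renter's Relief Credit: income exceeds $125,100 by $6,500, which is 7 full-or-partial $1,000 increments; reduction = 7 × $60 = $420, leaving $3,480.
Total: $35,872 + $5,625 + $3,480 = $44,977.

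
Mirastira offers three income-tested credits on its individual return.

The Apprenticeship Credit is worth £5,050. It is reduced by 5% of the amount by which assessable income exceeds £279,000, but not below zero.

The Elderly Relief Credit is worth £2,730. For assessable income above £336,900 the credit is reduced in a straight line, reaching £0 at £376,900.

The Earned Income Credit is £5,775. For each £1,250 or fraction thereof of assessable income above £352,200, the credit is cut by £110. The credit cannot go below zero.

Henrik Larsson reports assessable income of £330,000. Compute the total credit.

Apprenticeship Credit: 5% of the £51,000 excess over £279,000 is £2,550; credit = £5,050 − £2,550 = £2,500.
Elderly Relief Credit: £330,000 is at or below the £336,900 threshold, so the full £2,730 applies.
Earned Income Credit: £330,000 is at or below the £352,200 threshold, so the full £5,775 applies.
Total: £2,500 + £2,730 + £5,775 = £11,005.

£11,005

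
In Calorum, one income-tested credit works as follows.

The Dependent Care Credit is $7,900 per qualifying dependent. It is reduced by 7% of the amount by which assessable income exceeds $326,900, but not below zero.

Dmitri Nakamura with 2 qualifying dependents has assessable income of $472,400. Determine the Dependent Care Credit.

$5,615

Dependent Care Credit: base = 2 × $7,900 = $15,800. 7% of the $145,500 excess over $326,900 is $10,185; credit = $15,800 − $10,185 = $5,615.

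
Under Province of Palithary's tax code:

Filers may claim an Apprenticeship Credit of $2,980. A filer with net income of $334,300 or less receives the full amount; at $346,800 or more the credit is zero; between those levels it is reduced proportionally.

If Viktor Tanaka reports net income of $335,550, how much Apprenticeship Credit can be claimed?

$2,682

Apprenticeship Credit: $335,550 is $1,250 into a $12,500 phase-out range, leaving 11,250/12,500 of the credit: $2,980 × 11,250/12,500 = $2,682.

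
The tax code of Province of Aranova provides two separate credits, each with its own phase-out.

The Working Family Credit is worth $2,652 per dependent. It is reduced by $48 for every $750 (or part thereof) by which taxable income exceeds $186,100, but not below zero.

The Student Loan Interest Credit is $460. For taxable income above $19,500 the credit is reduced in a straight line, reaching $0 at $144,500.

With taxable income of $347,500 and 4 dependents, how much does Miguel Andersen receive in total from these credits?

Working Family Credit: base = 4 × $2,652 = $10,608. income exceeds $186,100 by $161,400, which is 216 full-or-partial $750 increments; reduction = 216 × $48 = $10,368, leaving $240.
Student Loan Interest Credit: $347,500 is at or above $144,500, so the credit is $0.
Total: $240 + $0 = $240.

$240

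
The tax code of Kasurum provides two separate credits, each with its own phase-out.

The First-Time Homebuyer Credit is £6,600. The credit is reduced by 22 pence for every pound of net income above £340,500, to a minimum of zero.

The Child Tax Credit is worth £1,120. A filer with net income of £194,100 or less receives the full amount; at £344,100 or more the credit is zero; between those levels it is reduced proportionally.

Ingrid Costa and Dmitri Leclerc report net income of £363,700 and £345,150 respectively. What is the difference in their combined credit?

£4,081

Ingrid (£363,700): First-Time Homebuyer Credit: 22% of the £23,200 excess over £340,500 is £5,104; credit = £6,600 − £5,104 = £1,496. Child Tax Credit: £363,700 is at or above £344,100, so the credit is £0. total £1,496 + £0 = £1,496
Dmitri (£345,150): First-Time Homebuyer Credit: 22% of the £4,650 excess over £340,500 is £1,023; credit = £6,600 − £1,023 = £5,577. Child Tax Credit: £345,150 is at or above £344,100, so the credit is £0. total £5,577 + £0 = £5,577
Difference: |£1,496 − £5,577| = £4,081.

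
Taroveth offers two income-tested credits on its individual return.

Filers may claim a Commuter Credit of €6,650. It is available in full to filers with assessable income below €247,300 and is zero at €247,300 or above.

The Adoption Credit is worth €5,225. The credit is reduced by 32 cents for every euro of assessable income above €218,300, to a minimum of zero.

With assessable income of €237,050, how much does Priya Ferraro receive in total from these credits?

Commuter Credit: €237,050 is below the €247,300 cutoff, so the full €6,650 applies.
Adoption Credit: 32% of the €18,750 excess over €218,300 is €6,000 ≥ base, so the credit is €0.
Total: €6,650 + €0 = €6,650.

€6,650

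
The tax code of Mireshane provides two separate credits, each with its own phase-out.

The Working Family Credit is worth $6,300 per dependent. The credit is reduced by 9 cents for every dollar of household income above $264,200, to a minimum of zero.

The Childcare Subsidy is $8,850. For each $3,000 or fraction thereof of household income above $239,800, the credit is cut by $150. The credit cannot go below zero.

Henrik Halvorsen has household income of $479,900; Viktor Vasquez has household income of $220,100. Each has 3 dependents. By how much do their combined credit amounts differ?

$27,750

Henrik ($479,900): Working Family Credit: base = 3 × $6,300 = $18,900. 9% of the $215,700 excess over $264,200 is $19,413 ≥ base, so the credit is $0. Childcare Subsidy: income exceeds $239,800 by $240,100 → 81 increments × $150 = $12,150 ≥ base, so the credit is $0. total $0 + $0 = $0
Viktor ($220,100): Working Family Credit: base = 3 × $6,300 = $18,900. $220,100 is at or below the $264,200 threshold, so the full $18,900 applies. Childcare Subsidy: $220,100 is at or below the $239,800 threshold, so the full $8,850 applies. total $18,900 + $8,850 = $27,750
Difference: |$0 − $27,750| = $27,750.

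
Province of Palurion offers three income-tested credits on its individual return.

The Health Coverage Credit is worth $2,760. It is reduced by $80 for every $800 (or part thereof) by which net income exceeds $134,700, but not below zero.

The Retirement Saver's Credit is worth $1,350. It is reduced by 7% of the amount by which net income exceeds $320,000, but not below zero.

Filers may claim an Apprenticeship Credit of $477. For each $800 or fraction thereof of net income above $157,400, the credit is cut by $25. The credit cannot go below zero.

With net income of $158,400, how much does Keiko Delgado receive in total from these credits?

$2,137

Health Coverage Credit: income exceeds $134,700 by $23,700, which is 30 full-or-partial $800 increments; reduction = 30 × $80 = $2,400, leaving $360.
Retirement Saver's Credit: $158,400 is at or below the $320,000 threshold, so the full $1,350 applies.
Apprenticeship Credit: income exceeds $157,400 by $1,000, which is 2 full-or-partial $800 increments; reduction = 2 × $25 = $50, leaving $427.
Total: $360 + $1,350 + $427 = $2,137.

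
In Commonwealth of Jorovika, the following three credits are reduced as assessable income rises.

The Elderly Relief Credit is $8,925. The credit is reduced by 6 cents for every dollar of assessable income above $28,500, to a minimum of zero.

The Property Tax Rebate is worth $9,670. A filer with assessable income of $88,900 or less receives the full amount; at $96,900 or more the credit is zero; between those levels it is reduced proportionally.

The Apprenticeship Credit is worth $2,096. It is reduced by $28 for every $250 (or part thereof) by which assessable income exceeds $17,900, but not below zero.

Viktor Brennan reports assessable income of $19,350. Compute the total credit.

$20,523

Elderly Relief Credit: $19,350 is at or below the $28,500 threshold, so the full $8,925 applies.
Property Tax Rebate: $19,350 is at or below the $88,900 threshold, so the full $9,670 applies.
Apprenticeship Credit: income exceeds $17,900 by $1,450, which is 6 full-or-partial $250 increments; reduction = 6 × $28 = $168, leaving $1,928.
Total: $8,925 + $9,670 + $1,928 = $20,523.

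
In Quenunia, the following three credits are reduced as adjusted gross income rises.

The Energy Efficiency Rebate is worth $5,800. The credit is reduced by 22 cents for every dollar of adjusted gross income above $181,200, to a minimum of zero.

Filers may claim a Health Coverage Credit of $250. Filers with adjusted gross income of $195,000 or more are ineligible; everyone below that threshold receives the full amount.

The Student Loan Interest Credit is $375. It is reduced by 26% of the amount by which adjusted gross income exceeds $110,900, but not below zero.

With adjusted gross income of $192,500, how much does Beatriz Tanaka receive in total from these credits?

Energy Efficiency Rebate: 22% of the $11,300 excess over $181,200 is $2,486; credit = $5,800 − $2,486 = $3,314.
Health Coverage Credit: $192,500 is below the $195,000 cutoff, so the full $250 applies.
Student Loan Interest Credit: 26% of the $81,600 excess over $110,900 is $21,216 ≥ base, so the credit is $0.
Total: $3,314 + $250 + $0 = $3,564.

$3,564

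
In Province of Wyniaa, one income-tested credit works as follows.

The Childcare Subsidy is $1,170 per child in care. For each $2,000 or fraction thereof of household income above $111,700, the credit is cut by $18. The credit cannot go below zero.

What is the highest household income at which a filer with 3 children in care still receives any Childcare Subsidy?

$499,700

Full credit = 3 × $1,170 = $3,510.
After 194 increments the reduction is 194 × $18 = $3,492, leaving $18; one more increment wipes it out. Increment 194 ends at excess 194 × $2,000 = $388,000, so the highest qualifying income is $111,700 + $388,000 = $499,700.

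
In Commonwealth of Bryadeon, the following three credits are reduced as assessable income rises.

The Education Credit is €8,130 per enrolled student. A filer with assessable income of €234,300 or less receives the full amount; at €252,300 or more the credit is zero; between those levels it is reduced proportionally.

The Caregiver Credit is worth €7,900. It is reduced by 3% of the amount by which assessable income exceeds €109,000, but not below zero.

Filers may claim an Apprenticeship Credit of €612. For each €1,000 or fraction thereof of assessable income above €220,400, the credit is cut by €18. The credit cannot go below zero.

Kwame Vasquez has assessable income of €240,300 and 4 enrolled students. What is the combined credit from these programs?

Education Credit: base = 4 × €8,130 = €32,520. €240,300 is €6,000 into a €18,000 phase-out range, leaving 12,000/18,000 of the credit: €32,520 × 12,000/18,000 = €21,680.
Caregiver Credit: 3% of the €131,300 excess over €109,000 is €3,939; credit = €7,900 − €3,939 = €3,961.
Apprenticeship Credit: income exceeds €220,400 by €19,900, which is 20 full-or-partial €1,000 increments; reduction = 20 × €18 = €360, leaving €252.
Total: €21,680 + €3,961 + €252 = €25,893.

€25,893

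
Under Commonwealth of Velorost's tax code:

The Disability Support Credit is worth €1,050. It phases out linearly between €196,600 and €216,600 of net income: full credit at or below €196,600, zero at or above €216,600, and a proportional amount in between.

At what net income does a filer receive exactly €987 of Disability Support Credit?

€987 is 987/1,050 of the full €1,050, so 63/1,050 of the €20,000 range has been used: income = €196,600 + €20,000 × 63/1,050 = €197,800.

€197,800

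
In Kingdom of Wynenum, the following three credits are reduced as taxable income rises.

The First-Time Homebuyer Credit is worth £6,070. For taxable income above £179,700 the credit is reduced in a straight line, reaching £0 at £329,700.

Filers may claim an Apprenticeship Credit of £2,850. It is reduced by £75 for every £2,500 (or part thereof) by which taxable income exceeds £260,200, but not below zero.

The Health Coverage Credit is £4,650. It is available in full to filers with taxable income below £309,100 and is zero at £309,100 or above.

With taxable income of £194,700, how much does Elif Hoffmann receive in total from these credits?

£12,963

First-Time Homebuyer Credit: £194,700 is £15,000 into a £150,000 phase-out range, leaving 135,000/150,000 of the credit: £6,070 × 135,000/150,000 = £5,463.
Apprenticeship Credit: £194,700 is at or below the £260,200 threshold, so the full £2,850 applies.
Health Coverage Credit: £194,700 is below the £309,100 cutoff, so the full £4,650 applies.
Total: £5,463 + £2,850 + £4,650 = £12,963.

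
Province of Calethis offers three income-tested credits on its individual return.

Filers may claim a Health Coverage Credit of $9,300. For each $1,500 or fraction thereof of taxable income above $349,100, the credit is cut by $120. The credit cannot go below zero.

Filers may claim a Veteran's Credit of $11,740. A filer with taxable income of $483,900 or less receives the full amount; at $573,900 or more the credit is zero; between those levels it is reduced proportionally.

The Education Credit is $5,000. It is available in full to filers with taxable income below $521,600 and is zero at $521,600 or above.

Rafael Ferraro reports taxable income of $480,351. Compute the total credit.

$16,740

Health Coverage Credit: income exceeds $349,100 by $131,251 → 88 increments × $120 = $10,560 ≥ base, so the credit is $0.
Veteran's Credit: $480,351 is at or below the $483,900 threshold, so the full $11,740 applies.
Education Credit: $480,351 is below the $521,600 cutoff, so the full $5,000 applies.
Total: $0 + $11,740 + $5,000 = $16,740.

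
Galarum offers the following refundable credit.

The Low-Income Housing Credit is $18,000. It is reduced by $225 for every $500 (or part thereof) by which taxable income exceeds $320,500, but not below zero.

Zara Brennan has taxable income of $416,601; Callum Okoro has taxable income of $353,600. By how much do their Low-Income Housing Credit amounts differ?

Zara ($416,601): Low-Income Housing Credit: income exceeds $320,500 by $96,101 → 193 increments × $225 = $43,425 ≥ base, so the credit is $0.
Callum ($353,600): Low-Income Housing Credit: income exceeds $320,500 by $33,100, which is 67 full-or-partial $500 increments; reduction = 67 × $225 = $15,075, leaving $2,925.
Difference: |$0 − $2,925| = $2,925.

$2,925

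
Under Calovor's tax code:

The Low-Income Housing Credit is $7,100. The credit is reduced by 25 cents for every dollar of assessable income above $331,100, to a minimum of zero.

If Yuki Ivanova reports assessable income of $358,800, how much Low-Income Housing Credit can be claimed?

$175

Low-Income Housing Credit: 25% of the $27,700 excess over $331,100 is $6,925; credit = $7,100 − $6,925 = $175.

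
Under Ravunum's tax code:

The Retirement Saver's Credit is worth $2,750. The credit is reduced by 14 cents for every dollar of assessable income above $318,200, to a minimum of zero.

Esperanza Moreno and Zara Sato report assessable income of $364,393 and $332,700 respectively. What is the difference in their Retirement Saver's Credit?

$720

Esperanza ($364,393): Retirement Saver's Credit: 14% of the $46,193 excess over $318,200 is $6,467.02 ≥ base, so the credit is $0.
Zara ($332,700): Retirement Saver's Credit: 14% of the $14,500 excess over $318,200 is $2,030; credit = $2,750 − $2,030 = $720.
Difference: |$0 − $720| = $720.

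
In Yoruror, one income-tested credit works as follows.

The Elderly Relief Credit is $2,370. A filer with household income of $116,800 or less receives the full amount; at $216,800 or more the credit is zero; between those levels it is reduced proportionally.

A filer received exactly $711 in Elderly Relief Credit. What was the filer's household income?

$186,800

$711 is 711/2,370 of the full $2,370, so 1,659/2,370 of the $100,000 range has been used: income = $116,800 + $100,000 × 1,659/2,370 = $186,800.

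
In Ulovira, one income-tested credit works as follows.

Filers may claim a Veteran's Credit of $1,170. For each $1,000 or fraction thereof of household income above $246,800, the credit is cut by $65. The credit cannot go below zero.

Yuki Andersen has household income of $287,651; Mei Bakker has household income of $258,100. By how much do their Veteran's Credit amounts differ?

Yuki ($287,651): Veteran's Credit: income exceeds $246,800 by $40,851 → 41 increments × $65 = $2,665 ≥ base, so the credit is $0.
Mei ($258,100): Veteran's Credit: income exceeds $246,800 by $11,300, which is 12 full-or-partial $1,000 increments; reduction = 12 × $65 = $780, leaving $390.
Difference: |$0 − $390| = $390.

$390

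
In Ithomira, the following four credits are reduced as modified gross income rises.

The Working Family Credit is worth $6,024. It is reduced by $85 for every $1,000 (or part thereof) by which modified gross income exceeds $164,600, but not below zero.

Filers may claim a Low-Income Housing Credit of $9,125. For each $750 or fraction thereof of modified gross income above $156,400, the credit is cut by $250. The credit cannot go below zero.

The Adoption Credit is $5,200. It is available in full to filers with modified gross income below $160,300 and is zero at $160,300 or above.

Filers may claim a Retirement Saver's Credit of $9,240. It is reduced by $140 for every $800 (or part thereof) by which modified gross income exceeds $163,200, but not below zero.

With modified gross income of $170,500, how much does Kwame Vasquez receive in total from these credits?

$17,729

Working Family Credit: income exceeds $164,600 by $5,900, which is 6 full-or-partial $1,000 increments; reduction = 6 × $85 = $510, leaving $5,514.
Low-Income Housing Credit: income exceeds $156,400 by $14,100, which is 19 full-or-partial $750 increments; reduction = 19 × $250 = $4,750, leaving $4,375.
Adoption Credit: $170,500 meets or exceeds the $160,300 cutoff, so the credit is $0.
Retirement Saver's Credit: income exceeds $163,200 by $7,300, which is 10 full-or-partial $800 increments; reduction = 10 × $140 = $1,400, leaving $7,840.
Total: $5,514 + $4,375 + $0 + $7,840 = $17,729.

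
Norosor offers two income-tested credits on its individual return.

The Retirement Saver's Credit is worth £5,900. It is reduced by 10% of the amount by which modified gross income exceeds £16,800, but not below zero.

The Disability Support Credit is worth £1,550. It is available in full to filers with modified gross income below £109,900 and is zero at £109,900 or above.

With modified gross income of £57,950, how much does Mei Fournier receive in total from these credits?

£3,335

Retirement Saver's Credit: 10% of the £41,150 excess over £16,800 is £4,115; credit = £5,900 − £4,115 = £1,785.
Disability Support Credit: £57,950 is below the £109,900 cutoff, so the full £1,550 applies.
Total: £1,785 + £1,550 = £3,335.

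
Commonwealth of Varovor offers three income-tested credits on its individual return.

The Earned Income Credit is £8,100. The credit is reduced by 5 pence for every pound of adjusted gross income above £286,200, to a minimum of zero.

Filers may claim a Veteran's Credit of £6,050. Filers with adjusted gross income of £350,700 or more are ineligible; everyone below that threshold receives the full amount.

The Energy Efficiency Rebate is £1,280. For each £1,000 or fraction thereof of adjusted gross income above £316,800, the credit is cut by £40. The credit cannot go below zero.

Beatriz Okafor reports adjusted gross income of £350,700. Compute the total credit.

£4,875

Earned Income Credit: 5% of the £64,500 excess over £286,200 is £3,225; credit = £8,100 − £3,225 = £4,875.
Veteran's Credit: £350,700 meets or exceeds the £350,700 cutoff, so the credit is £0.
Energy Efficiency Rebate: income exceeds £316,800 by £33,900 → 34 increments × £40 = £1,360 ≥ base, so the credit is £0.
Total: £4,875 + £0 + £0 = £4,875.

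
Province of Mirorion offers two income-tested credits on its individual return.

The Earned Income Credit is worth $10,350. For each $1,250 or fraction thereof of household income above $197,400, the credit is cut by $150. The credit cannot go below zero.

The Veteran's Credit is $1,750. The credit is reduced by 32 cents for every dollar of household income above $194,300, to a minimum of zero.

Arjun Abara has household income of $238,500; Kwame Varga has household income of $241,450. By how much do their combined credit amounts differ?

$450

Arjun ($238,500): Earned Income Credit: income exceeds $197,400 by $41,100, which is 33 full-or-partial $1,250 increments; reduction = 33 × $150 = $4,950, leaving $5,400. Veteran's Credit: 32% of the $44,200 excess over $194,300 is $14,144 ≥ base, so the credit is $0. total $5,400 + $0 = $5,400
Kwame ($241,450): Earned Income Credit: income exceeds $197,400 by $44,050, which is 36 full-or-partial $1,250 increments; reduction = 36 × $150 = $5,400, leaving $4,950. Veteran's Credit: 32% of the $47,150 excess over $194,300 is $15,088 ≥ base, so the credit is $0. total $4,950 + $0 = $4,950
Difference: |$5,400 − $4,950| = $450.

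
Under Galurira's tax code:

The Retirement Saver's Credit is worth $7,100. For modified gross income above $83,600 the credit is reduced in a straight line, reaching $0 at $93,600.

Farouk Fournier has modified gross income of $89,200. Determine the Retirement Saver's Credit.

Retirement Saver's Credit: $89,200 is $5,600 into a $10,000 phase-out range, leaving 4,400/10,000 of the credit: $7,100 × 4,400/10,000 = $3,124.

$3,124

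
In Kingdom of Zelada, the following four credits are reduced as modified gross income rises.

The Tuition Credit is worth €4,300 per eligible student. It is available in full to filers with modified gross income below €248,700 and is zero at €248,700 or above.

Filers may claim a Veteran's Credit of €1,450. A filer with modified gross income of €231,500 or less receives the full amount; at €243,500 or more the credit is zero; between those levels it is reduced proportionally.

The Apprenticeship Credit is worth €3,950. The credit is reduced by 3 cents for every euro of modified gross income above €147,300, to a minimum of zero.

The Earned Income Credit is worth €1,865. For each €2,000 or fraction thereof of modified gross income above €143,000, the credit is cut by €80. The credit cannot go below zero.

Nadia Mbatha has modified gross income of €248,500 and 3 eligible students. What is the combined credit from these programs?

€13,814

Tuition Credit: base = 3 × €4,300 = €12,900. €248,500 is below the €248,700 cutoff, so the full €12,900 applies.
Veteran's Credit: €248,500 is at or above €243,500, so the credit is €0.
Apprenticeship Credit: 3% of the €101,200 excess over €147,300 is €3,036; credit = €3,950 − €3,036 = €914.
Earned Income Credit: income exceeds €143,000 by €105,500 → 53 increments × €80 = €4,240 ≥ base, so the credit is €0.
Total: €12,900 + €0 + €914 + €0 = €13,814.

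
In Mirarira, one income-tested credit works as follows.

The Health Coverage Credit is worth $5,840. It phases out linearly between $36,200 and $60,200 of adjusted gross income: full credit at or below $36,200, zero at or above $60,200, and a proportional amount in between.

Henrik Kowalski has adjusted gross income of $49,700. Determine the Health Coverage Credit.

Health Coverage Credit: $49,700 is $13,500 into a $24,000 phase-out range, leaving 10,500/24,000 of the credit: $5,840 × 10,500/24,000 = $2,555.

$2,555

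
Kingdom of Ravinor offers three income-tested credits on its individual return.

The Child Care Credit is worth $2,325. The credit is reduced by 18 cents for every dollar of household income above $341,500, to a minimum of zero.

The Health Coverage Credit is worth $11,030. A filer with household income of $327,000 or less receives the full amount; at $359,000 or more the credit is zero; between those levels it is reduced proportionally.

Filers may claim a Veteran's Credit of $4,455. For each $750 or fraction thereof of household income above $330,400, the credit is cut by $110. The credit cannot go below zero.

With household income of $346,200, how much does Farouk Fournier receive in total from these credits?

$7,926

Child Care Credit: 18% of the $4,700 excess over $341,500 is $846; credit = $2,325 − $846 = $1,479.
Health Coverage Credit: $346,200 is $19,200 into a $32,000 phase-out range, leaving 12,800/32,000 of the credit: $11,030 × 12,800/32,000 = $4,412.
Veteran's Credit: income exceeds $330,400 by $15,800, which is 22 full-or-partial $750 increments; reduction = 22 × $110 = $2,420, leaving $2,035.
Total: $1,479 + $4,412 + $2,035 = $7,926.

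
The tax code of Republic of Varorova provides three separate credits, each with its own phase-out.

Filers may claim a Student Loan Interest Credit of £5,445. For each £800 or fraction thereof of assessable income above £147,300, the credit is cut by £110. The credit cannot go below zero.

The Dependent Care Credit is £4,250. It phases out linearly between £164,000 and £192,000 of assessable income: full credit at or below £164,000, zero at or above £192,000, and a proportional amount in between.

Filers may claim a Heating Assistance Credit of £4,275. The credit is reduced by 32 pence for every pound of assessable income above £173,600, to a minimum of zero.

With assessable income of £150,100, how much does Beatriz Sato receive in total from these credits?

£13,530

Student Loan Interest Credit: income exceeds £147,300 by £2,800, which is 4 full-or-partial £800 increments; reduction = 4 × £110 = £440, leaving £5,005.
Dependent Care Credit: £150,100 is at or below the £164,000 threshold, so the full £4,250 applies.
Heating Assistance Credit: £150,100 is at or below the £173,600 threshold, so the full £4,275 applies.
Total: £5,005 + £4,250 + £4,275 = £13,530.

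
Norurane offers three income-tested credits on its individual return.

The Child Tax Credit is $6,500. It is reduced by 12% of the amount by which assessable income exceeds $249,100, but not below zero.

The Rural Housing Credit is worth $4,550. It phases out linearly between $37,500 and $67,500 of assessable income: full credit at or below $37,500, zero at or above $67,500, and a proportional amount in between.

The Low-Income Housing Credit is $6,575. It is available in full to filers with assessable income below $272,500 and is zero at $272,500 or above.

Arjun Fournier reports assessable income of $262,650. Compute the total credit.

$11,449

Child Tax Credit: 12% of the $13,550 excess over $249,100 is $1,626; credit = $6,500 − $1,626 = $4,874.
Rural Housing Credit: $262,650 is at or above $67,500, so the credit is $0.
Low-Income Housing Credit: $262,650 is below the $272,500 cutoff, so the full $6,575 applies.
Total: $4,874 + $0 + $6,575 = $11,449.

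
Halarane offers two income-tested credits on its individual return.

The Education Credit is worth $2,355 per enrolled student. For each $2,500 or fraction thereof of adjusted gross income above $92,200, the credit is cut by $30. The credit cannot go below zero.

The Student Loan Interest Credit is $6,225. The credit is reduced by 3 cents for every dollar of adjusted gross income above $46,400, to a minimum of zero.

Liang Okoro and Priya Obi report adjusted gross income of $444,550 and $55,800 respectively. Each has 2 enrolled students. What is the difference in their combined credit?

Liang ($444,550): Education Credit: base = 2 × $2,355 = $4,710. income exceeds $92,200 by $352,350, which is 141 full-or-partial $2,500 increments; reduction = 141 × $30 = $4,230, leaving $480. Student Loan Interest Credit: 3% of the $398,150 excess over $46,400 is $11,944.50 ≥ base, so the credit is $0. total $480 + $0 = $480
Priya ($55,800): Education Credit: base = 2 × $2,355 = $4,710. $55,800 is at or below the $92,200 threshold, so the full $4,710 applies. Student Loan Interest Credit: 3% of the $9,400 excess over $46,400 is $282; credit = $6,225 − $282 = $5,943. total $4,710 + $5,943 = $10,653
Difference: |$480 − $10,653| = $10,173.

$10,173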